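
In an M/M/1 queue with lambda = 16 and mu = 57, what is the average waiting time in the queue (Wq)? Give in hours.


rho = 16/57; Wq = rho/(mu - lambda) = 0.0068 hours

0.0068 hours


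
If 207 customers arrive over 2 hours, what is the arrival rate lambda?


lambda = total arrivals / time = 207 / 2 = 103.5 per hour

103.5 per hour


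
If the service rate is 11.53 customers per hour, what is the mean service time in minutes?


Mean service time = 60/mu = 60/11.53 = 5.2 minutes

5.2 minutes


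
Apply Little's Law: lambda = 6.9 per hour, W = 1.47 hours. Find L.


L = lambda * W = 6.9 * 1.47 = 10.14

10.14


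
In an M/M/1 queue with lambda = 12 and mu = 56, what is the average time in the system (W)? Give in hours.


W = 1/(mu - lambda) = 1/(56 - 12) = 0.0227 hours

0.0227 hours


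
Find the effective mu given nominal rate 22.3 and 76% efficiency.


Effective rate = mu * efficiency = 22.3 * 0.76 = 16.95 per hour

16.95 per hour


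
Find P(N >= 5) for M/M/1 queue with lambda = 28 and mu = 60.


P(N >= 5) = rho^5 = (28/60)^5 = 0.0221

0.0221


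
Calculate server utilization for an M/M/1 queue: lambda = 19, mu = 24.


rho = lambda/mu = 19/24 = 0.7917

0.7917


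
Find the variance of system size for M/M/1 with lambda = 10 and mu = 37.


rho = 10/37; Var(N) = rho/(1-rho)^2 = 0.51

0.51


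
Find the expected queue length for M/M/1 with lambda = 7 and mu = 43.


rho = 7/43; Lq = rho^2/(1-rho) = 0.03

0.03


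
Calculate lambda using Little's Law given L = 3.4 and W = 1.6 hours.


lambda = L / W = 3.4 / 1.6 = 2.13 per hour

2.13 per hour


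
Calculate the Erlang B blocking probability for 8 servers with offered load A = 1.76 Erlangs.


B(N,A) = (A^N/N!) / sum(A^k/k!, k=0..N) with N=8, A=1.76 = 0.0004

0.0004


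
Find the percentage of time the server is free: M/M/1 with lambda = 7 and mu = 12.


Idle fraction = (1 - rho) * 100 = (1 - 7/12) * 100 = 41.7%

41.7%


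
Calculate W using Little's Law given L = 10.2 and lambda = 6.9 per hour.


W = L / lambda = 10.2 / 6.9 = 1.4783 hours

1.4783 hours


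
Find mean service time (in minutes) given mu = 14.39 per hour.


Mean service time = 60/mu = 60/14.39 = 4.17 minutes

4.17 minutes


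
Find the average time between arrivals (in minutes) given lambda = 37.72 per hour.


Mean interarrival time = 60/lambda = 60/37.72 = 1.59 minutes

1.59 minutes


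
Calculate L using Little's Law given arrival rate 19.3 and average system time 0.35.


L = lambda * W = 19.3 * 0.35 = 6.76

6.76


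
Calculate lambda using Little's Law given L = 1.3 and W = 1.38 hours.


lambda = L / W = 1.3 / 1.38 = 0.94 per hour

0.94 per hour


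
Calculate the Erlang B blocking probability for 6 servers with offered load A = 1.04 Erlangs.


B(N,A) = (A^N/N!) / sum(A^k/k!, k=0..N) with N=6, A=1.04 = 0.0006

0.0006


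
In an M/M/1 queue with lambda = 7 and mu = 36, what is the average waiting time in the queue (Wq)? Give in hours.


rho = 7/36; Wq = rho/(mu - lambda) = 0.0067 hours

0.0067 hours


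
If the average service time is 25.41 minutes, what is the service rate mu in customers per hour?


mu = 60 / avg_service_time = 60 / 25.41 = 2.36 per hour

2.36 per hour


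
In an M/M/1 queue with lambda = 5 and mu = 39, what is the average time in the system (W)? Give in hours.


W = 1/(mu - lambda) = 1/(39 - 5) = 0.0294 hours

0.0294 hours


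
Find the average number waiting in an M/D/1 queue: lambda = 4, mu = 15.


M/D/1: Lq = rho^2 / (2*(1-rho)) where rho = 4/15; Lq = 0.05

0.05


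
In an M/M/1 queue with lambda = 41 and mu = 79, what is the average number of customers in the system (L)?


rho = 41/79; L = rho/(1-rho) = 1.08

1.08


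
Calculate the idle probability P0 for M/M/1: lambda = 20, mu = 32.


P0 = 1 - rho = 1 - 20/32 = 0.375

0.375


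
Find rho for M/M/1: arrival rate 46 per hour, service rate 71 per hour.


rho = lambda/mu = 46/71 = 0.6479

0.6479


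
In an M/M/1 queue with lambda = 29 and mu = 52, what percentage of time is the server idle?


Idle fraction = (1 - rho) * 100 = (1 - 29/52) * 100 = 44.2%

44.2%


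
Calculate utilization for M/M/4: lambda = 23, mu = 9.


rho = lambda/(c*mu) = 23/(4*9) = 0.6389

0.6389


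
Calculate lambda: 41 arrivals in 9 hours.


lambda = total arrivals / time = 41 / 9 = 4.56 per hour

4.56 per hour


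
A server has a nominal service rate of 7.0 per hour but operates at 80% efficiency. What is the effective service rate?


Effective rate = mu * efficiency = 7.0 * 0.8 = 5.6 per hour

5.6 per hour


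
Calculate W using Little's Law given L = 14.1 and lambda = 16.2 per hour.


W = L / lambda = 14.1 / 16.2 = 0.8704 hours

0.8704 hours


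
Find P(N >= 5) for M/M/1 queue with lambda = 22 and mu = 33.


P(N >= 5) = rho^5 = (22/33)^5 = 0.1317

0.1317


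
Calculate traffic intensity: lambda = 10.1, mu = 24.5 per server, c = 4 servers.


rho = lambda / (c * mu) = 10.1 / (4 * 24.5) = 0.1031

0.1031


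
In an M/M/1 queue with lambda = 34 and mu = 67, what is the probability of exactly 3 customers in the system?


rho = 34/67; P(n) = (1-rho)*rho^n = (1-34/67)*(34/67)^3 = 0.0644

0.0644


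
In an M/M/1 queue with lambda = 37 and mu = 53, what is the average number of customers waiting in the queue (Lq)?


rho = 37/53; Lq = rho^2/(1-rho) = 1.61

1.61


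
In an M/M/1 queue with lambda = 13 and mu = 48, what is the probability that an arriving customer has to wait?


P(wait) = rho = lambda/mu = 13/48 = 0.2708

0.2708


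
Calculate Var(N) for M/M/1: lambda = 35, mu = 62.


rho = 35/62; Var(N) = rho/(1-rho)^2 = 2.98

2.98


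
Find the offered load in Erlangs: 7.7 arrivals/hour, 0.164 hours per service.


Offered load a = lambda * E[S] = 7.7 * 0.164 = 1.26 Erlangs

1.26 Erlangs


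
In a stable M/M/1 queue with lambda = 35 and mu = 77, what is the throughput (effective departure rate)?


For a stable queue (lambda < mu), throughput = lambda = 35 per hour

35 per hour


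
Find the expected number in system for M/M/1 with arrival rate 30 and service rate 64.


rho = 30/64; L = rho/(1-rho) = 0.88

0.88


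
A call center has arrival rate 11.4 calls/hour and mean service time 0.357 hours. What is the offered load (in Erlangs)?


Offered load a = lambda * E[S] = 11.4 * 0.357 = 4.07 Erlangs

4.07 Erlangs


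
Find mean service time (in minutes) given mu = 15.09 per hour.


Mean service time = 60/mu = 60/15.09 = 3.98 minutes

3.98 minutes


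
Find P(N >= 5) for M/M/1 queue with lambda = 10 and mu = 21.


P(N >= 5) = rho^5 = (10/21)^5 = 0.0245

0.0245


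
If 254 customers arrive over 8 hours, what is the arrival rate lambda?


lambda = total arrivals / time = 254 / 8 = 31.75 per hour

31.75 per hour


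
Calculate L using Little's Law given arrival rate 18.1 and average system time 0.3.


L = lambda * W = 18.1 * 0.3 = 5.43

5.43


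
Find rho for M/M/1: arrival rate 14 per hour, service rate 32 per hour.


rho = lambda/mu = 14/32 = 0.4375

0.4375


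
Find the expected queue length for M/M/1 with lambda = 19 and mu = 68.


rho = 19/68; Lq = rho^2/(1-rho) = 0.11

0.11


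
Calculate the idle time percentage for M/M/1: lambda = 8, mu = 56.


Idle fraction = (1 - rho) * 100 = (1 - 8/56) * 100 = 85.7%

85.7%


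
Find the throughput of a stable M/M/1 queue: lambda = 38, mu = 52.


For a stable queue (lambda < mu), throughput = lambda = 38 per hour

38 per hour


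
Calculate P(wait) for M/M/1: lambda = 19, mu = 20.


P(wait) = rho = lambda/mu = 19/20 = 0.95

0.95


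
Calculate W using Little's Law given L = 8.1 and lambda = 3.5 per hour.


W = L / lambda = 8.1 / 3.5 = 2.3143 hours

2.3143 hours


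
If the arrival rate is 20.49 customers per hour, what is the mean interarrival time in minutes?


Mean interarrival time = 60/lambda = 60/20.49 = 2.93 minutes

2.93 minutes


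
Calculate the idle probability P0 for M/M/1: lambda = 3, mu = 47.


P0 = 1 - rho = 1 - 3/47 = 0.9362

0.9362


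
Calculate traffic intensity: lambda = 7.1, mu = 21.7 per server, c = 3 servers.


rho = lambda / (c * mu) = 7.1 / (3 * 21.7) = 0.1091

0.1091


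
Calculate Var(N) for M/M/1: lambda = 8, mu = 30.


rho = 8/30; Var(N) = rho/(1-rho)^2 = 0.5

0.5


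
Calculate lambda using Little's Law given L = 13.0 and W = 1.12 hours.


lambda = L / W = 13.0 / 1.12 = 11.61 per hour

11.61 per hour


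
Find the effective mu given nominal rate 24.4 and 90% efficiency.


Effective rate = mu * efficiency = 24.4 * 0.9 = 21.96 per hour

21.96 per hour


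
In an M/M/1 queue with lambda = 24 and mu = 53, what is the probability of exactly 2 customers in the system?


rho = 24/53; P(n) = (1-rho)*rho^n = (1-24/53)*(24/53)^2 = 0.1122

0.1122


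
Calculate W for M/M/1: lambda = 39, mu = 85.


W = 1/(mu - lambda) = 1/(85 - 39) = 0.0217 hours

0.0217 hours


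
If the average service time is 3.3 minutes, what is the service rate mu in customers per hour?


mu = 60 / avg_service_time = 60 / 3.3 = 18.18 per hour

18.18 per hour


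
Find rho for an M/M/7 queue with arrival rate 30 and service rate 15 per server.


rho = lambda/(c*mu) = 30/(7*15) = 0.2857

0.2857


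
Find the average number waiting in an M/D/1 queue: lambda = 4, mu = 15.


M/D/1: Lq = rho^2 / (2*(1-rho)) where rho = 4/15; Lq = 0.05

0.05


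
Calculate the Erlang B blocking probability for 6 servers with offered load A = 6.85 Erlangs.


B(N,A) = (A^N/N!) / sum(A^k/k!, k=0..N) with N=6, A=6.85 = 0.3219

0.3219


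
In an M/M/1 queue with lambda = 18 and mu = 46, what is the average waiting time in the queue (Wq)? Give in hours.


rho = 18/46; Wq = rho/(mu - lambda) = 0.014 hours

0.014 hours


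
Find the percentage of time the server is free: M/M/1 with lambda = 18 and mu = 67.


Idle fraction = (1 - rho) * 100 = (1 - 18/67) * 100 = 73.1%

73.1%


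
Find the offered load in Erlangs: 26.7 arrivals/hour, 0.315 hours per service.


Offered load a = lambda * E[S] = 26.7 * 0.315 = 8.41 Erlangs

8.41 Erlangs


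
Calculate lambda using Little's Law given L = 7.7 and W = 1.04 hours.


lambda = L / W = 7.7 / 1.04 = 7.4 per hour

7.4 per hour


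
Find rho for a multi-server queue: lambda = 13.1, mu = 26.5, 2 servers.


rho = lambda / (c * mu) = 13.1 / (2 * 26.5) = 0.2472

0.2472


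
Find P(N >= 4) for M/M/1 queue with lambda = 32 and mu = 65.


P(N >= 4) = rho^4 = (32/65)^4 = 0.0587

0.0587


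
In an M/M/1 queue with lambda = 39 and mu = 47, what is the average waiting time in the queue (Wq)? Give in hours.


rho = 39/47; Wq = rho/(mu - lambda) = 0.1037 hours

0.1037 hours


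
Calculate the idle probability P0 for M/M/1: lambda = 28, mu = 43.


P0 = 1 - rho = 1 - 28/43 = 0.3488

0.3488


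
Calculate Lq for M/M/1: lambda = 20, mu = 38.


rho = 20/38; Lq = rho^2/(1-rho) = 0.58

0.58


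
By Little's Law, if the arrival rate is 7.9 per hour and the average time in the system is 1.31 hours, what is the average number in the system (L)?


L = lambda * W = 7.9 * 1.31 = 10.35

10.35


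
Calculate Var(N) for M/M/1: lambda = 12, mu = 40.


rho = 12/40; Var(N) = rho/(1-rho)^2 = 0.61

0.61


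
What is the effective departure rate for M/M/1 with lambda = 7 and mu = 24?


For a stable queue (lambda < mu), throughput = lambda = 7 per hour

7 per hour


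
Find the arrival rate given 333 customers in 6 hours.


lambda = total arrivals / time = 333 / 6 = 55.5 per hour

55.5 per hour


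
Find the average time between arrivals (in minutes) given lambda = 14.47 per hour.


Mean interarrival time = 60/lambda = 60/14.47 = 4.15 minutes

4.15 minutes


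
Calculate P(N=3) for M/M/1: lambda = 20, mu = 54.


rho = 20/54; P(n) = (1-rho)*rho^n = (1-20/54)*(20/54)^3 = 0.032

0.032


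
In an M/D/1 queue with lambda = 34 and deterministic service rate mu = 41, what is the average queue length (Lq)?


M/D/1: Lq = rho^2 / (2*(1-rho)) where rho = 34/41; Lq = 2.01

2.01


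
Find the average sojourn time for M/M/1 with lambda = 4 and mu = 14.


W = 1/(mu - lambda) = 1/(14 - 4) = 0.1 hours

0.1 hours


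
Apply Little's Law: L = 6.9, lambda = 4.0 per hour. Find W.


W = L / lambda = 6.9 / 4.0 = 1.725 hours

1.725 hours


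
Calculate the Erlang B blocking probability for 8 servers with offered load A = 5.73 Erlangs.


B(N,A) = (A^N/N!) / sum(A^k/k!, k=0..N) with N=8, A=5.73 = 0.1071

0.1071


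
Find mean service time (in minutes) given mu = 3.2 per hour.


Mean service time = 60/mu = 60/3.2 = 18.75 minutes

18.75 minutes


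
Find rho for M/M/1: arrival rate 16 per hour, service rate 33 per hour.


rho = lambda/mu = 16/33 = 0.4848

0.4848


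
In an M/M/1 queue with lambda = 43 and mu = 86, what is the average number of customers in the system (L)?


rho = 43/86; L = rho/(1-rho) = 1.0

1.0


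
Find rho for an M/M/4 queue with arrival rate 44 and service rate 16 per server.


rho = lambda/(c*mu) = 44/(4*16) = 0.6875

0.6875


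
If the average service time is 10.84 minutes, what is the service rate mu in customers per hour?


mu = 60 / avg_service_time = 60 / 10.84 = 5.54 per hour

5.54 per hour


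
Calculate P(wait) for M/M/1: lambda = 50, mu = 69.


P(wait) = rho = lambda/mu = 50/69 = 0.7246

0.7246


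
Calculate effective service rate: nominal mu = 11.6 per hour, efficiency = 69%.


Effective rate = mu * efficiency = 11.6 * 0.69 = 8.0 per hour

8.0 per hour


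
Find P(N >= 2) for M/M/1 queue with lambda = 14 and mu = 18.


P(N >= 2) = rho^2 = (14/18)^2 = 0.6049

0.6049


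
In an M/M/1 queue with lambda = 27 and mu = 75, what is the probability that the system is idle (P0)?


P0 = 1 - rho = 1 - 27/75 = 0.64

0.64


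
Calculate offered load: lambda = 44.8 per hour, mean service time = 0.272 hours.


Offered load a = lambda * E[S] = 44.8 * 0.272 = 12.19 Erlangs

12.19 Erlangs


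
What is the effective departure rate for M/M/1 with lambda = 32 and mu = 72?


For a stable queue (lambda < mu), throughput = lambda = 32 per hour

32 per hour


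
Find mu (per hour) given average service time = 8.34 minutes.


mu = 60 / avg_service_time = 60 / 8.34 = 7.19 per hour

7.19 per hour


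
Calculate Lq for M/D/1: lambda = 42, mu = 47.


M/D/1: Lq = rho^2 / (2*(1-rho)) where rho = 42/47; Lq = 3.75

3.75


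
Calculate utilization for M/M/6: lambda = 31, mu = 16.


rho = lambda/(c*mu) = 31/(6*16) = 0.3229

0.3229


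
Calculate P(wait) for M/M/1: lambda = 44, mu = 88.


P(wait) = rho = lambda/mu = 44/88 = 0.5

0.5


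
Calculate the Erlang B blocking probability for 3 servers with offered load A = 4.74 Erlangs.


B(N,A) = (A^N/N!) / sum(A^k/k!, k=0..N) with N=3, A=4.74 = 0.5112

0.5112


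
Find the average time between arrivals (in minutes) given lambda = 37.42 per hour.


Mean interarrival time = 60/lambda = 60/37.42 = 1.6 minutes

1.6 minutes


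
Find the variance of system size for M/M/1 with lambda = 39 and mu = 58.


rho = 39/58; Var(N) = rho/(1-rho)^2 = 6.27

6.27


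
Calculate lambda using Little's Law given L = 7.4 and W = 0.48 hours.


lambda = L / W = 7.4 / 0.48 = 15.42 per hour

15.42 per hour


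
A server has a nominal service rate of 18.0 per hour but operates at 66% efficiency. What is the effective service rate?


Effective rate = mu * efficiency = 18.0 * 0.66 = 11.88 per hour

11.88 per hour


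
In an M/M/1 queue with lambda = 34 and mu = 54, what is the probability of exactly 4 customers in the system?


rho = 34/54; P(n) = (1-rho)*rho^n = (1-34/54)*(34/54)^4 = 0.0582

0.0582


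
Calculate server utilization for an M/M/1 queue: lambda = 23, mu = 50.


rho = lambda/mu = 23/50 = 0.46

0.46


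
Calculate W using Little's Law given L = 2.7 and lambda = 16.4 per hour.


W = L / lambda = 2.7 / 16.4 = 0.1646 hours

0.1646 hours


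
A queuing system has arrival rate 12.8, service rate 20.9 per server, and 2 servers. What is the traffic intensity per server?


rho = lambda / (c * mu) = 12.8 / (2 * 20.9) = 0.3062

0.3062


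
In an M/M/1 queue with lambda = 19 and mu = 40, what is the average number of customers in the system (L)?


rho = 19/40; L = rho/(1-rho) = 0.9

0.9


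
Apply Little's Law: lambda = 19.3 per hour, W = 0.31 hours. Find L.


L = lambda * W = 19.3 * 0.31 = 5.98

5.98


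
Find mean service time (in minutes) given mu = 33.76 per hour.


Mean service time = 60/mu = 60/33.76 = 1.78 minutes

1.78 minutes


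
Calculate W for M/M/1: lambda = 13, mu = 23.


W = 1/(mu - lambda) = 1/(23 - 13) = 0.1 hours

0.1 hours


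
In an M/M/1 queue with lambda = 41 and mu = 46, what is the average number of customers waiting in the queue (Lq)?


rho = 41/46; Lq = rho^2/(1-rho) = 7.31

7.31


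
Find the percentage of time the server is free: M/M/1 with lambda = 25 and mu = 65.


Idle fraction = (1 - rho) * 100 = (1 - 25/65) * 100 = 61.5%

61.5%


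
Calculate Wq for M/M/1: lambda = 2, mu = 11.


rho = 2/11; Wq = rho/(mu - lambda) = 0.0202 hours

0.0202 hours


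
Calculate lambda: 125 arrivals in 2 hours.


lambda = total arrivals / time = 125 / 2 = 62.5 per hour

62.5 per hour


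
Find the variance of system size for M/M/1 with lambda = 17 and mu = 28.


rho = 17/28; Var(N) = rho/(1-rho)^2 = 3.93

3.93


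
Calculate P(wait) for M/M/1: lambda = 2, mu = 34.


P(wait) = rho = lambda/mu = 2/34 = 0.0588

0.0588


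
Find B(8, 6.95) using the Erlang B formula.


B(N,A) = (A^N/N!) / sum(A^k/k!, k=0..N) with N=8, A=6.95 = 0.1759

0.1759


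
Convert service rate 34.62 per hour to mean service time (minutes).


Mean service time = 60/mu = 60/34.62 = 1.73 minutes

1.73 minutes


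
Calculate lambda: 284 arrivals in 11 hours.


lambda = total arrivals / time = 284 / 11 = 25.82 per hour

25.82 per hour


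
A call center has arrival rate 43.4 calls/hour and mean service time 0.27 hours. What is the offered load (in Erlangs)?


Offered load a = lambda * E[S] = 43.4 * 0.27 = 11.72 Erlangs

11.72 Erlangs


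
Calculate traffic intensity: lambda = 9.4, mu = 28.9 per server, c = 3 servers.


rho = lambda / (c * mu) = 9.4 / (3 * 28.9) = 0.1084

0.1084


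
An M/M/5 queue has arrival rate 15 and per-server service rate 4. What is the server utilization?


rho = lambda/(c*mu) = 15/(5*4) = 0.75

0.75


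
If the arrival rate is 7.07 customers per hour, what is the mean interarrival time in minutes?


Mean interarrival time = 60/lambda = 60/7.07 = 8.49 minutes

8.49 minutes


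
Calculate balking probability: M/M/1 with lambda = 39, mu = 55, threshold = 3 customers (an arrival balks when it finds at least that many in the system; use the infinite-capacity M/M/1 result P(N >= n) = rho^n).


P(N >= 3) = rho^3 = (39/55)^3 = 0.3565

0.3565


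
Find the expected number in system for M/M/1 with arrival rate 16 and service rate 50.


rho = 16/50; L = rho/(1-rho) = 0.47

0.47


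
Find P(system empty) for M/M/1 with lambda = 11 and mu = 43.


P0 = 1 - rho = 1 - 11/43 = 0.7442

0.7442


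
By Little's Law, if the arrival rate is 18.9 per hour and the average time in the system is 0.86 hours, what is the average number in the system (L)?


L = lambda * W = 18.9 * 0.86 = 16.25

16.25


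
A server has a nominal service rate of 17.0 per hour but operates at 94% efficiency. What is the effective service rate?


Effective rate = mu * efficiency = 17.0 * 0.94 = 15.98 per hour

15.98 per hour


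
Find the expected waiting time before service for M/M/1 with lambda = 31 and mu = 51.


rho = 31/51; Wq = rho/(mu - lambda) = 0.0304 hours

0.0304 hours


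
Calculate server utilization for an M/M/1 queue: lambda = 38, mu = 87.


rho = lambda/mu = 38/87 = 0.4368

0.4368


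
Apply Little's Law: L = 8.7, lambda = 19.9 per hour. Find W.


W = L / lambda = 8.7 / 19.9 = 0.4372 hours

0.4372 hours


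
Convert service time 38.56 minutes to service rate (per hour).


mu = 60 / avg_service_time = 60 / 38.56 = 1.56 per hour

1.56 per hour


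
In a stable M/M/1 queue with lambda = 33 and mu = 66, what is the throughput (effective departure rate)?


For a stable queue (lambda < mu), throughput = lambda = 33 per hour

33 per hour


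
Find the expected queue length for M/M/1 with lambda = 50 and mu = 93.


rho = 50/93; Lq = rho^2/(1-rho) = 0.63

0.63


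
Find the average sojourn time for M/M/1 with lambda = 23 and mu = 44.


W = 1/(mu - lambda) = 1/(44 - 23) = 0.0476 hours

0.0476 hours


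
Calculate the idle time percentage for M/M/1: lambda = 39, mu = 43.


Idle fraction = (1 - rho) * 100 = (1 - 39/43) * 100 = 9.3%

9.3%


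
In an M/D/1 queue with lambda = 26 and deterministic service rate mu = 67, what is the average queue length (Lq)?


M/D/1: Lq = rho^2 / (2*(1-rho)) where rho = 26/67; Lq = 0.12

0.12


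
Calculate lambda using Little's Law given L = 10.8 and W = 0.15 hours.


lambda = L / W = 10.8 / 0.15 = 72.0 per hour

72.0 per hour


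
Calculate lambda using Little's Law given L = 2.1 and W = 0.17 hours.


lambda = L / W = 2.1 / 0.17 = 12.35 per hour

12.35 per hour


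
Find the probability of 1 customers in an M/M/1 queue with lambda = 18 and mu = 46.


rho = 18/46; P(n) = (1-rho)*rho^n = (1-18/46)*(18/46)^1 = 0.2382

0.2382


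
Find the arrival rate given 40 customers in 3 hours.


lambda = total arrivals / time = 40 / 3 = 13.33 per hour

13.33 per hour


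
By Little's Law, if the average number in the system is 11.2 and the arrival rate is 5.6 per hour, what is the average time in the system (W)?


W = L / lambda = 11.2 / 5.6 = 2.0 hours

2.0 hours


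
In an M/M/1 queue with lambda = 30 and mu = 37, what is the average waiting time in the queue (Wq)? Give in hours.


rho = 30/37; Wq = rho/(mu - lambda) = 0.1158 hours

0.1158 hours


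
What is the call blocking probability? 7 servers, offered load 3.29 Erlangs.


B(N,A) = (A^N/N!) / sum(A^k/k!, k=0..N) with N=7, A=3.29 = 0.0315

0.0315


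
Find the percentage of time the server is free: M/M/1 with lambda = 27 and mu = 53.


Idle fraction = (1 - rho) * 100 = (1 - 27/53) * 100 = 49.1%

49.1%


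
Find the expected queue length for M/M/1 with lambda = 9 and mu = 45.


rho = 9/45; Lq = rho^2/(1-rho) = 0.05

0.05


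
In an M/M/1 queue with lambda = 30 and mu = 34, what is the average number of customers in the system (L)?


rho = 30/34; L = rho/(1-rho) = 7.5

7.5


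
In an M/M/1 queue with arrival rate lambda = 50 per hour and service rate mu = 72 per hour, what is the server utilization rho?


rho = lambda/mu = 50/72 = 0.6944

0.6944


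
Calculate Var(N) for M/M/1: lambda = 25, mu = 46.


rho = 25/46; Var(N) = rho/(1-rho)^2 = 2.61

2.61


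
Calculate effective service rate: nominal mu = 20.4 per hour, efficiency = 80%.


Effective rate = mu * efficiency = 20.4 * 0.8 = 16.32 per hour

16.32 per hour


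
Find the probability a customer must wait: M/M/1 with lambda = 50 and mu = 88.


P(wait) = rho = lambda/mu = 50/88 = 0.5682

0.5682


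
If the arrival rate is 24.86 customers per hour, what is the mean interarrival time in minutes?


Mean interarrival time = 60/lambda = 60/24.86 = 2.41 minutes

2.41 minutes


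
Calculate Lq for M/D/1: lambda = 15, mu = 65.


M/D/1: Lq = rho^2 / (2*(1-rho)) where rho = 15/65; Lq = 0.03

0.03


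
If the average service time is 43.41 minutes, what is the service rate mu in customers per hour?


mu = 60 / avg_service_time = 60 / 43.41 = 1.38 per hour

1.38 per hour


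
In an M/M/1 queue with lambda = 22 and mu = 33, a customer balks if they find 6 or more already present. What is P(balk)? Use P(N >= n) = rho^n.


P(N >= 6) = rho^6 = (22/33)^6 = 0.0878

0.0878


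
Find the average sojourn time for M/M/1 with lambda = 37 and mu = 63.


W = 1/(mu - lambda) = 1/(63 - 37) = 0.0385 hours

0.0385 hours


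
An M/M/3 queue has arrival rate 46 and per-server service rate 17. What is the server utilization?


rho = lambda/(c*mu) = 46/(3*17) = 0.902

0.902


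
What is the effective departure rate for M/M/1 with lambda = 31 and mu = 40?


For a stable queue (lambda < mu), throughput = lambda = 31 per hour

31 per hour


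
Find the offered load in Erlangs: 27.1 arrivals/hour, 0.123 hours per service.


Offered load a = lambda * E[S] = 27.1 * 0.123 = 3.33 Erlangs

3.33 Erlangs


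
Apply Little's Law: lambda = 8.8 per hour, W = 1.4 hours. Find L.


L = lambda * W = 8.8 * 1.4 = 12.32

12.32


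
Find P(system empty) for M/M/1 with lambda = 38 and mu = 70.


P0 = 1 - rho = 1 - 38/70 = 0.4571

0.4571


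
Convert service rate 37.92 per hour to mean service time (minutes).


Mean service time = 60/mu = 60/37.92 = 1.58 minutes

1.58 minutes


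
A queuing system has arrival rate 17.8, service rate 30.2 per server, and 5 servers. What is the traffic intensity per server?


rho = lambda / (c * mu) = 17.8 / (5 * 30.2) = 0.1179

0.1179


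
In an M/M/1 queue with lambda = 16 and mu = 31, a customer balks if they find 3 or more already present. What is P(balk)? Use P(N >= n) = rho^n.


P(N >= 3) = rho^3 = (16/31)^3 = 0.1375

0.1375


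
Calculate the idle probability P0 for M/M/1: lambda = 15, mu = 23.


P0 = 1 - rho = 1 - 15/23 = 0.3478

0.3478


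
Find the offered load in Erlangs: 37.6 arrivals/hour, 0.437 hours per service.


Offered load a = lambda * E[S] = 37.6 * 0.437 = 16.43 Erlangs

16.43 Erlangs


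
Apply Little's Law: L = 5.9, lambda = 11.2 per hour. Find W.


W = L / lambda = 5.9 / 11.2 = 0.5268 hours

0.5268 hours


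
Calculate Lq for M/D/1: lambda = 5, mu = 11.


M/D/1: Lq = rho^2 / (2*(1-rho)) where rho = 5/11; Lq = 0.19

0.19


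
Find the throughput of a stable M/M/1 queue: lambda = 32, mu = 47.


For a stable queue (lambda < mu), throughput = lambda = 32 per hour

32 per hour


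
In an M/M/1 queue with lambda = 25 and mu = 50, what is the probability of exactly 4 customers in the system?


rho = 25/50; P(n) = (1-rho)*rho^n = (1-25/50)*(25/50)^4 = 0.0313

0.0313


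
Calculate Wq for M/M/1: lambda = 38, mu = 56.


rho = 38/56; Wq = rho/(mu - lambda) = 0.0377 hours

0.0377 hours


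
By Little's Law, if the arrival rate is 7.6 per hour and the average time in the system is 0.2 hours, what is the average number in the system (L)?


L = lambda * W = 7.6 * 0.2 = 1.52

1.52


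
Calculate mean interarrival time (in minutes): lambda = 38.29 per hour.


Mean interarrival time = 60/lambda = 60/38.29 = 1.57 minutes

1.57 minutes


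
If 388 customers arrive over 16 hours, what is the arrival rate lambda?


lambda = total arrivals / time = 388 / 16 = 24.25 per hour

24.25 per hour


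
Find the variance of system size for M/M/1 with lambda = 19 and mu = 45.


rho = 19/45; Var(N) = rho/(1-rho)^2 = 1.26

1.26


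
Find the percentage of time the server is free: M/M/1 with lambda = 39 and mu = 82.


Idle fraction = (1 - rho) * 100 = (1 - 39/82) * 100 = 52.4%

52.4%


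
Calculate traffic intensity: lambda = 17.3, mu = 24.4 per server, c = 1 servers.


rho = lambda / (c * mu) = 17.3 / (1 * 24.4) = 0.709

0.709


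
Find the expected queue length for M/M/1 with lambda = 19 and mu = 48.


rho = 19/48; Lq = rho^2/(1-rho) = 0.26

0.26


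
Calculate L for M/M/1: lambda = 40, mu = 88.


rho = 40/88; L = rho/(1-rho) = 0.83

0.83


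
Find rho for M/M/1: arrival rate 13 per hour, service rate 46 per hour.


rho = lambda/mu = 13/46 = 0.2826

0.2826


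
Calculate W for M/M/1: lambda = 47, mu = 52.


W = 1/(mu - lambda) = 1/(52 - 47) = 0.2 hours

0.2 hours


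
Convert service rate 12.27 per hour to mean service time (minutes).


Mean service time = 60/mu = 60/12.27 = 4.89 minutes

4.89 minutes


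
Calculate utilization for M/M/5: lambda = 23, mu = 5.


rho = lambda/(c*mu) = 23/(5*5) = 0.92

0.92


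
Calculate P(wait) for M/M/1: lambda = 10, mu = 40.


P(wait) = rho = lambda/mu = 10/40 = 0.25

0.25


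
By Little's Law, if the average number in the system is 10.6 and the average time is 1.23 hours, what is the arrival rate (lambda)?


lambda = L / W = 10.6 / 1.23 = 8.62 per hour

8.62 per hour


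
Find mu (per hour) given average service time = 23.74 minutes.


mu = 60 / avg_service_time = 60 / 23.74 = 2.53 per hour

2.53 per hour


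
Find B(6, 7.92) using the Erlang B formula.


B(N,A) = (A^N/N!) / sum(A^k/k!, k=0..N) with N=6, A=7.92 = 0.3854

0.3854


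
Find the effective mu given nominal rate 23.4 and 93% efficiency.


Effective rate = mu * efficiency = 23.4 * 0.93 = 21.76 per hour

21.76 per hour


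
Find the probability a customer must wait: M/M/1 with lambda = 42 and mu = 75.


P(wait) = rho = lambda/mu = 42/75 = 0.56

0.56


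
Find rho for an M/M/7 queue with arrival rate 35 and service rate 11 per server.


rho = lambda/(c*mu) = 35/(7*11) = 0.4545

0.4545


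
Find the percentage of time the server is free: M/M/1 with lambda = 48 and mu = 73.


Idle fraction = (1 - rho) * 100 = (1 - 48/73) * 100 = 34.2%

34.2%


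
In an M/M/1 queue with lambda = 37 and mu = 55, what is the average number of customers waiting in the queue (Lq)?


rho = 37/55; Lq = rho^2/(1-rho) = 1.38

1.38


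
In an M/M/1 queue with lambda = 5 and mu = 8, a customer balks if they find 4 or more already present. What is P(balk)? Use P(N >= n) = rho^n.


P(N >= 4) = rho^4 = (5/8)^4 = 0.1526

0.1526


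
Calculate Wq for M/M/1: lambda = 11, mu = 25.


rho = 11/25; Wq = rho/(mu - lambda) = 0.0314 hours

0.0314 hours


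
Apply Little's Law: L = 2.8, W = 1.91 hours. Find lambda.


lambda = L / W = 2.8 / 1.91 = 1.47 per hour

1.47 per hour


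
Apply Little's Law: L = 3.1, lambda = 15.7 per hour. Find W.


W = L / lambda = 3.1 / 15.7 = 0.1975 hours

0.1975 hours


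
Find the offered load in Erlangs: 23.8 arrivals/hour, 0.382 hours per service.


Offered load a = lambda * E[S] = 23.8 * 0.382 = 9.09 Erlangs

9.09 Erlangs


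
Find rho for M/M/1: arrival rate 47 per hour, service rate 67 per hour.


rho = lambda/mu = 47/67 = 0.7015

0.7015


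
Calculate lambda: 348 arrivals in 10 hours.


lambda = total arrivals / time = 348 / 10 = 34.8 per hour

34.8 per hour


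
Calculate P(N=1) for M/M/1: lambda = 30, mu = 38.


rho = 30/38; P(n) = (1-rho)*rho^n = (1-30/38)*(30/38)^1 = 0.1662

0.1662


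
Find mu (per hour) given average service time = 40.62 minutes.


mu = 60 / avg_service_time = 60 / 40.62 = 1.48 per hour

1.48 per hour


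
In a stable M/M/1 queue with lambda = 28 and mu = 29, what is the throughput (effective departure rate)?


For a stable queue (lambda < mu), throughput = lambda = 28 per hour

28 per hour


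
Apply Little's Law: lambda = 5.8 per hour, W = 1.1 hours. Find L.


L = lambda * W = 5.8 * 1.1 = 6.38

6.38


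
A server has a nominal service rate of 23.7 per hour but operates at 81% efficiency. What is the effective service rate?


Effective rate = mu * efficiency = 23.7 * 0.81 = 19.2 per hour

19.2 per hour


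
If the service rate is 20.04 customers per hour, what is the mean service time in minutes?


Mean service time = 60/mu = 60/20.04 = 2.99 minutes

2.99 minutes


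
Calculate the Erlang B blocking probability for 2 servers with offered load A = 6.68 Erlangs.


B(N,A) = (A^N/N!) / sum(A^k/k!, k=0..N) with N=2, A=6.68 = 0.7439

0.7439


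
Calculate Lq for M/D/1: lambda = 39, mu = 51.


M/D/1: Lq = rho^2 / (2*(1-rho)) where rho = 39/51; Lq = 1.24

1.24


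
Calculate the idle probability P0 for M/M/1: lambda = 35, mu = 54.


P0 = 1 - rho = 1 - 35/54 = 0.3519

0.3519


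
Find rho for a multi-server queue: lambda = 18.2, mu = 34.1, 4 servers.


rho = lambda / (c * mu) = 18.2 / (4 * 34.1) = 0.1334

0.1334


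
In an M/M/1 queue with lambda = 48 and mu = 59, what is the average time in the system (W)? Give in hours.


W = 1/(mu - lambda) = 1/(59 - 48) = 0.0909 hours

0.0909 hours


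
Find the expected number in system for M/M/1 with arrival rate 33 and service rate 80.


rho = 33/80; L = rho/(1-rho) = 0.7

0.7


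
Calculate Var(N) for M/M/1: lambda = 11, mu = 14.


rho = 11/14; Var(N) = rho/(1-rho)^2 = 17.11

17.11


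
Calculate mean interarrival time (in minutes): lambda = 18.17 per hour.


Mean interarrival time = 60/lambda = 60/18.17 = 3.3 minutes

3.3 minutes


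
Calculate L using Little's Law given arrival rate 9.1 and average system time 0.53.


L = lambda * W = 9.1 * 0.53 = 4.82

4.82


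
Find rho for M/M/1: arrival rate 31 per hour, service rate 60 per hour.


rho = lambda/mu = 31/60 = 0.5167

0.5167


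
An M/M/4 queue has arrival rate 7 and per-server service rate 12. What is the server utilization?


rho = lambda/(c*mu) = 7/(4*12) = 0.1458

0.1458


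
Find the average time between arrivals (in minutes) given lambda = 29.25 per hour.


Mean interarrival time = 60/lambda = 60/29.25 = 2.05 minutes

2.05 minutes


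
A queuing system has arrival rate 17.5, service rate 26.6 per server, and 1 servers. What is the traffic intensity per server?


rho = lambda / (c * mu) = 17.5 / (1 * 26.6) = 0.6579

0.6579


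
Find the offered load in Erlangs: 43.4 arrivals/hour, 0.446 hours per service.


Offered load a = lambda * E[S] = 43.4 * 0.446 = 19.36 Erlangs

19.36 Erlangs


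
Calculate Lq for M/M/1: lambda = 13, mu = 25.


rho = 13/25; Lq = rho^2/(1-rho) = 0.56

0.56


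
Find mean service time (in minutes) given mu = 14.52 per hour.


Mean service time = 60/mu = 60/14.52 = 4.13 minutes

4.13 minutes


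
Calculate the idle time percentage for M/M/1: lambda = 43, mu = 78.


Idle fraction = (1 - rho) * 100 = (1 - 43/78) * 100 = 44.9%

44.9%


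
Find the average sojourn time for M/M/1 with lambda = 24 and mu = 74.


W = 1/(mu - lambda) = 1/(74 - 24) = 0.02 hours

0.02 hours


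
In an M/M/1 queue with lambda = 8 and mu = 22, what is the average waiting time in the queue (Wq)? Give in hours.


rho = 8/22; Wq = rho/(mu - lambda) = 0.026 hours

0.026 hours


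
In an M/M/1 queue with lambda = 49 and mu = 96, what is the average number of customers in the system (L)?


rho = 49/96; L = rho/(1-rho) = 1.04

1.04


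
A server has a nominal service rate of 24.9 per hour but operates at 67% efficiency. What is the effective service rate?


Effective rate = mu * efficiency = 24.9 * 0.67 = 16.68 per hour

16.68 per hour


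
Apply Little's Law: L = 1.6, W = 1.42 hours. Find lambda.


lambda = L / W = 1.6 / 1.42 = 1.13 per hour

1.13 per hour


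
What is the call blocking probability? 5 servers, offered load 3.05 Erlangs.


B(N,A) = (A^N/N!) / sum(A^k/k!, k=0..N) with N=5, A=3.05 = 0.1143

0.1143


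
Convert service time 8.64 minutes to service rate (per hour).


mu = 60 / avg_service_time = 60 / 8.64 = 6.94 per hour

6.94 per hour


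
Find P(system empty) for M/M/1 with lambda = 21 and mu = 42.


P0 = 1 - rho = 1 - 21/42 = 0.5

0.5


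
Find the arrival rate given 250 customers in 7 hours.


lambda = total arrivals / time = 250 / 7 = 35.71 per hour

35.71 per hour


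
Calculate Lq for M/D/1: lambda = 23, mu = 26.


M/D/1: Lq = rho^2 / (2*(1-rho)) where rho = 23/26; Lq = 3.39

3.39


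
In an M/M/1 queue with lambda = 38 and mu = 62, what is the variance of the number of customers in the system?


rho = 38/62; Var(N) = rho/(1-rho)^2 = 4.09

4.09


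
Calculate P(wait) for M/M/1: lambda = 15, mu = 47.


P(wait) = rho = lambda/mu = 15/47 = 0.3191

0.3191


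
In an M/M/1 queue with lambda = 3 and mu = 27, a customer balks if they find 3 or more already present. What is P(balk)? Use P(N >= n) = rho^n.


P(N >= 3) = rho^3 = (3/27)^3 = 0.0014

0.0014


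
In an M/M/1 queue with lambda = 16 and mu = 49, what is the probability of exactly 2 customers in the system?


rho = 16/49; P(n) = (1-rho)*rho^n = (1-16/49)*(16/49)^2 = 0.0718

0.0718


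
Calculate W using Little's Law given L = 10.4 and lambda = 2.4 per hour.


W = L / lambda = 10.4 / 2.4 = 4.3333 hours

4.3333 hours


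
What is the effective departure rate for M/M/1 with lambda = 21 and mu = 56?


For a stable queue (lambda < mu), throughput = lambda = 21 per hour

21 per hour


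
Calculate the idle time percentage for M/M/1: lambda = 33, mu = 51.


Idle fraction = (1 - rho) * 100 = (1 - 33/51) * 100 = 35.3%

35.3%


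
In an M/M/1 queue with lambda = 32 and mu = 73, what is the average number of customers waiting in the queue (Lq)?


rho = 32/73; Lq = rho^2/(1-rho) = 0.34

0.34


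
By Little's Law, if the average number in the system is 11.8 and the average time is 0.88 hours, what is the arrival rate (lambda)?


lambda = L / W = 11.8 / 0.88 = 13.41 per hour

13.41 per hour


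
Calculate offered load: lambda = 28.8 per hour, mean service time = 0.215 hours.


Offered load a = lambda * E[S] = 28.8 * 0.215 = 6.19 Erlangs

6.19 Erlangs


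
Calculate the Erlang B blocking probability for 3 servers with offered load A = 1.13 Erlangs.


B(N,A) = (A^N/N!) / sum(A^k/k!, k=0..N) with N=3, A=1.13 = 0.0799

0.0799


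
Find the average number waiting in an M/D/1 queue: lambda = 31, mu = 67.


M/D/1: Lq = rho^2 / (2*(1-rho)) where rho = 31/67; Lq = 0.2

0.2


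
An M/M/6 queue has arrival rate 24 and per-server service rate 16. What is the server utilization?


rho = lambda/(c*mu) = 24/(6*16) = 0.25

0.25


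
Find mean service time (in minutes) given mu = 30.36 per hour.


Mean service time = 60/mu = 60/30.36 = 1.98 minutes

1.98 minutes


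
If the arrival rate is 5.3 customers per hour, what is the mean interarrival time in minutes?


Mean interarrival time = 60/lambda = 60/5.3 = 11.32 minutes

11.32 minutes


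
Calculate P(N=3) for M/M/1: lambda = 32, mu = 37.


rho = 32/37; P(n) = (1-rho)*rho^n = (1-32/37)*(32/37)^3 = 0.0874

0.0874


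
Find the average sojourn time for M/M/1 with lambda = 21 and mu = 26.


W = 1/(mu - lambda) = 1/(26 - 21) = 0.2 hours

0.2 hours


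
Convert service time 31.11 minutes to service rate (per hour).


mu = 60 / avg_service_time = 60 / 31.11 = 1.93 per hour

1.93 per hour


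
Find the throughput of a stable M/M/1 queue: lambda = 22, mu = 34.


For a stable queue (lambda < mu), throughput = lambda = 22 per hour

22 per hour


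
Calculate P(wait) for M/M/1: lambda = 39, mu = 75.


P(wait) = rho = lambda/mu = 39/75 = 0.52

0.52


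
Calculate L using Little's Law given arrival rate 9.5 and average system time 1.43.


L = lambda * W = 9.5 * 1.43 = 13.59

13.59


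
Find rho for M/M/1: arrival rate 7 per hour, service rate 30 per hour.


rho = lambda/mu = 7/30 = 0.2333

0.2333


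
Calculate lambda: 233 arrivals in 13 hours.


lambda = total arrivals / time = 233 / 13 = 17.92 per hour

17.92 per hour


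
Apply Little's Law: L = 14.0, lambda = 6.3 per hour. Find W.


W = L / lambda = 14.0 / 6.3 = 2.2222 hours

2.2222 hours
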